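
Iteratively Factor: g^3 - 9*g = (g + 3)*(g^2 - 3*g) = g*(g + 3)*(g - 3)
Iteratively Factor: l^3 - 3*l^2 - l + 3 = (l + 1)*(l^2 - 4*l + 3) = (l - 3)*(l + 1)*(l - 1)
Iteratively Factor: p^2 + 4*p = (p + 4)*(p)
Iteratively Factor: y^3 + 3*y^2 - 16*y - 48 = (y - 4)*(y^2 + 7*y + 12) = (y - 4)*(y + 3)*(y + 4)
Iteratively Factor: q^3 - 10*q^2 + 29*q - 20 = (q - 5)*(q^2 - 5*q + 4) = (q - 5)*(q - 4)*(q - 1)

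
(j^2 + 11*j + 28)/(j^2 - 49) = (j + 4)/(j - 7)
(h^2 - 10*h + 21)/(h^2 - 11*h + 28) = (h - 3)/(h - 4)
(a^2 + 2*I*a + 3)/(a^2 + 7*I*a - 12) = (a - I)/(a + 4*I)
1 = 1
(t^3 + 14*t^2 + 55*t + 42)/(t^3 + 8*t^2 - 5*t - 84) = (t^2 + 7*t + 6)/(t^2 + t - 12)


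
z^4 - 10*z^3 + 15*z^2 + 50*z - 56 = (z - 7)*(z - 4)*(z - 1)*(z + 2)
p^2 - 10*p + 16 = (p - 8)*(p - 2)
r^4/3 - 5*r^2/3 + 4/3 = (r/3 + 1/3)*(r - 2)*(r - 1)*(r + 2)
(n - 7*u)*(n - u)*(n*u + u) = n^3*u - 8*n^2*u^2 + n^2*u + 7*n*u^3 - 8*n*u^2 + 7*u^3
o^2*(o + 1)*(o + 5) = o^4 + 6*o^3 + 5*o^2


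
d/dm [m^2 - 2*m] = 2*m - 2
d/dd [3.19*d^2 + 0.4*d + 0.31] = 6.38*d + 0.4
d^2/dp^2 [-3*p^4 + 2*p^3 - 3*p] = 12*p*(1 - 3*p)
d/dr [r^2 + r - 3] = 2*r + 1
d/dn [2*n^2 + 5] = 4*n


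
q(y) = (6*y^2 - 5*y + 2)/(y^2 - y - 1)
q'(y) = (1 - 2*y)*(6*y^2 - 5*y + 2)/(y^2 - y - 1)^2 + (12*y - 5)/(y^2 - y - 1) = (-y^2 - 16*y + 7)/(y^4 - 2*y^3 - y^2 + 2*y + 1)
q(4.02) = 7.08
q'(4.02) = -0.59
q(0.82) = -1.69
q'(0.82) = -5.16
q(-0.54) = -38.30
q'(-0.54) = 541.23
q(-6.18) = 6.04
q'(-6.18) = 0.04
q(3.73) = 7.28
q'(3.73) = -0.79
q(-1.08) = 11.55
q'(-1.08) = 14.88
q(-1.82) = 7.50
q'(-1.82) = 1.92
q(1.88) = 21.10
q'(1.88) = -62.15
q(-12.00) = 5.97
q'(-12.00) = 0.00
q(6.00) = 6.48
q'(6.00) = -0.15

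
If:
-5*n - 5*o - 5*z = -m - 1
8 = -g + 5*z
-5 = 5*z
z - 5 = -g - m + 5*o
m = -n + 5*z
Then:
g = -13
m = -10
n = 5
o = -29/5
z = -1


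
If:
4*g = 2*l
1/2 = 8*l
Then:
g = 1/32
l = 1/16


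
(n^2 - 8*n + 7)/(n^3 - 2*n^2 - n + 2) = (n - 7)/(n^2 - n - 2)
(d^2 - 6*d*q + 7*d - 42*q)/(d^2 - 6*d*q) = (d + 7)/d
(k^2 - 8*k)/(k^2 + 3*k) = (k - 8)/(k + 3)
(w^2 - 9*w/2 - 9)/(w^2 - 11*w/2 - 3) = (2*w + 3)/(2*w + 1)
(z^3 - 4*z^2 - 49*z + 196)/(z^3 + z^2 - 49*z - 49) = (z - 4)/(z + 1)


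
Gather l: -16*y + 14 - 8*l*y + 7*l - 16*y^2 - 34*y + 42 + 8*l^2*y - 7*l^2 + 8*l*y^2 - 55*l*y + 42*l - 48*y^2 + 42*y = l^2*(8*y - 7) + l*(8*y^2 - 63*y + 49) - 64*y^2 - 8*y + 56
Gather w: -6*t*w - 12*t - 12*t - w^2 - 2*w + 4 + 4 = -24*t - w^2 + w*(-6*t - 2) + 8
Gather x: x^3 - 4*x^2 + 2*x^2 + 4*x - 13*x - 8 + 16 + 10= x^3 - 2*x^2 - 9*x + 18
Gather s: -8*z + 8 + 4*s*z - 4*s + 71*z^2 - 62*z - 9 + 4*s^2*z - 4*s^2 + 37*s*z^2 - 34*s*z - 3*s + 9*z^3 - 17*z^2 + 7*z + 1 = s^2*(4*z - 4) + s*(37*z^2 - 30*z - 7) + 9*z^3 + 54*z^2 - 63*z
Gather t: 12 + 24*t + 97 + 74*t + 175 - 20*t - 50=78*t + 234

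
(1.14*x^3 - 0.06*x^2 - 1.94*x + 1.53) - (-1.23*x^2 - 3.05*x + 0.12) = 1.14*x^3 + 1.17*x^2 + 1.11*x + 1.41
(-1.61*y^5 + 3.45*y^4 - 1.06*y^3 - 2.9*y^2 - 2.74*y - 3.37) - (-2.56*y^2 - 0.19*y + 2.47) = -1.61*y^5 + 3.45*y^4 - 1.06*y^3 - 0.34*y^2 - 2.55*y - 5.84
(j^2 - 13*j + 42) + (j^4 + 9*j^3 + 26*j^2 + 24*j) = j^4 + 9*j^3 + 27*j^2 + 11*j + 42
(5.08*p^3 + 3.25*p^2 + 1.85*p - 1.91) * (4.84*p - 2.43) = 24.5872*p^4 + 3.3856*p^3 + 1.0565*p^2 - 13.7399*p + 4.6413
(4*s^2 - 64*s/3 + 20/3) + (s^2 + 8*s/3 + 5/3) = 5*s^2 - 56*s/3 + 25/3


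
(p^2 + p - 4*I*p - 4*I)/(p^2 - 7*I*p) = (p^2 + p - 4*I*p - 4*I)/(p*(p - 7*I))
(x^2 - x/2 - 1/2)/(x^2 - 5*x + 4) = (x + 1/2)/(x - 4)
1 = 1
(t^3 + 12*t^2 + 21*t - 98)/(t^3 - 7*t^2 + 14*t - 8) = (t^2 + 14*t + 49)/(t^2 - 5*t + 4)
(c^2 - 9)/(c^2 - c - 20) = (9 - c^2)/(-c^2 + c + 20)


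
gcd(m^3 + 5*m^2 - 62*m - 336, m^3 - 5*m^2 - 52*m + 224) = m^2 - m - 56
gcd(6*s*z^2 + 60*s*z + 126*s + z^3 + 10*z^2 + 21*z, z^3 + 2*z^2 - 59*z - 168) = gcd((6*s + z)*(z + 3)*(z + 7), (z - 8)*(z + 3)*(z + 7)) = z^2 + 10*z + 21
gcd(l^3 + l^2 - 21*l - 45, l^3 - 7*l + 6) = l + 3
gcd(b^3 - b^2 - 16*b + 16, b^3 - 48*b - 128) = b + 4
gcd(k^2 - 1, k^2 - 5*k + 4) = k - 1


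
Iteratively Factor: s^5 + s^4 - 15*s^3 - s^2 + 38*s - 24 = (s + 2)*(s^4 - s^3 - 13*s^2 + 25*s - 12) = (s - 1)*(s + 2)*(s^3 - 13*s + 12) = (s - 1)*(s + 2)*(s + 4)*(s^2 - 4*s + 3) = (s - 3)*(s - 1)*(s + 2)*(s + 4)*(s - 1)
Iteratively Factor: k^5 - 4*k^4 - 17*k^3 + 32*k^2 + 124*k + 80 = (k - 5)*(k^4 + k^3 - 12*k^2 - 28*k - 16) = (k - 5)*(k + 1)*(k^3 - 12*k - 16) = (k - 5)*(k - 4)*(k + 1)*(k^2 + 4*k + 4) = (k - 5)*(k - 4)*(k + 1)*(k + 2)*(k + 2)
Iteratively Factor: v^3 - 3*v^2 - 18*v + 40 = (v + 4)*(v^2 - 7*v + 10) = (v - 2)*(v + 4)*(v - 5)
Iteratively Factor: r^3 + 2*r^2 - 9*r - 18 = (r + 2)*(r^2 - 9) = (r - 3)*(r + 2)*(r + 3)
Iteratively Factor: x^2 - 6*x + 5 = (x - 5)*(x - 1)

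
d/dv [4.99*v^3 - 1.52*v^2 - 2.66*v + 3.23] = 14.97*v^2 - 3.04*v - 2.66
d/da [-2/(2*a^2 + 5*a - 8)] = 2*(4*a + 5)/(2*a^2 + 5*a - 8)^2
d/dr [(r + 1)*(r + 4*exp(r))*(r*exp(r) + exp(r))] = (r + 1)*(r + (r + 1)*(4*exp(r) + 1) + (r + 2)*(r + 4*exp(r)) + 4*exp(r))*exp(r)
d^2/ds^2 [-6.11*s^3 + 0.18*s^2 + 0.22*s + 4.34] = 0.36 - 36.66*s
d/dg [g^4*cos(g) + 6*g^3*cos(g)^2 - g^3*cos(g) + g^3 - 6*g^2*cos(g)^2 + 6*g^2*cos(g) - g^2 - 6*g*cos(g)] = -g^4*sin(g) + g^3*sin(g) - 6*g^3*sin(2*g) + 4*g^3*cos(g) - 6*g^2*sin(g) + 6*g^2*sin(2*g) + 18*g^2*cos(g)^2 - 3*g^2*cos(g) + 3*g^2 + 6*g*sin(g) - 12*g*cos(g)^2 + 12*g*cos(g) - 2*g - 6*cos(g)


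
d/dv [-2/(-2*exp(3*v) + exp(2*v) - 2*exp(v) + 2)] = 4*(-3*exp(2*v) + exp(v) - 1)*exp(v)/(2*exp(3*v) - exp(2*v) + 2*exp(v) - 2)^2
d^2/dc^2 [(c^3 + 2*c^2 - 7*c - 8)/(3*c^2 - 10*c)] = 2*(97*c^3 - 216*c^2 + 720*c - 800)/(c^3*(27*c^3 - 270*c^2 + 900*c - 1000))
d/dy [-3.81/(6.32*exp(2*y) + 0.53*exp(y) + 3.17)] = (48.1584*exp(y) + 2.0193)*exp(y)/(6.32*exp(2*y) + 0.53*exp(y) + 3.17)^2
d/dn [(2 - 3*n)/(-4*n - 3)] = 17/(4*n + 3)^2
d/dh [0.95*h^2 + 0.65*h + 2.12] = 1.9*h + 0.65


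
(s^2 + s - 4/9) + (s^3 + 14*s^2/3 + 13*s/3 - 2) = s^3 + 17*s^2/3 + 16*s/3 - 22/9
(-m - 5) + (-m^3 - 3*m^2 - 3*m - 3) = -m^3 - 3*m^2 - 4*m - 8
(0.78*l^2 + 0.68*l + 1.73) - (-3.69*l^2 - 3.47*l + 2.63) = 4.47*l^2 + 4.15*l - 0.9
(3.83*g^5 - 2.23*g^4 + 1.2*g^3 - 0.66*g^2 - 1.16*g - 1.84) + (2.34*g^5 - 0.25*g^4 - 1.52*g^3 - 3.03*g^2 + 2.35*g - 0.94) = 6.17*g^5 - 2.48*g^4 - 0.32*g^3 - 3.69*g^2 + 1.19*g - 2.78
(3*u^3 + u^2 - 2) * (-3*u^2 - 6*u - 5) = -9*u^5 - 21*u^4 - 21*u^3 + u^2 + 12*u + 10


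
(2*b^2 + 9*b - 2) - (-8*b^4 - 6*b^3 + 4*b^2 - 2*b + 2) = 8*b^4 + 6*b^3 - 2*b^2 + 11*b - 4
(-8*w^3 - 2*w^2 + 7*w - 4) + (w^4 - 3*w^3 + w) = w^4 - 11*w^3 - 2*w^2 + 8*w - 4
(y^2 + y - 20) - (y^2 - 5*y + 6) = 6*y - 26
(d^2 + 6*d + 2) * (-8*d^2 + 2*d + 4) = -8*d^4 - 46*d^3 + 28*d + 8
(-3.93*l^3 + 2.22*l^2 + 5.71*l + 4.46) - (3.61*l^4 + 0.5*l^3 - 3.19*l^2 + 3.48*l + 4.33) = -3.61*l^4 - 4.43*l^3 + 5.41*l^2 + 2.23*l + 0.13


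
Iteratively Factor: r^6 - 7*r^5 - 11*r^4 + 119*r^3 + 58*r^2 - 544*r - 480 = (r - 5)*(r^5 - 2*r^4 - 21*r^3 + 14*r^2 + 128*r + 96) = (r - 5)*(r + 2)*(r^4 - 4*r^3 - 13*r^2 + 40*r + 48) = (r - 5)*(r - 4)*(r + 2)*(r^3 - 13*r - 12) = (r - 5)*(r - 4)*(r + 1)*(r + 2)*(r^2 - r - 12) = (r - 5)*(r - 4)*(r + 1)*(r + 2)*(r + 3)*(r - 4)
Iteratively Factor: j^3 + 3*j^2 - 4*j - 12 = (j + 2)*(j^2 + j - 6) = (j + 2)*(j + 3)*(j - 2)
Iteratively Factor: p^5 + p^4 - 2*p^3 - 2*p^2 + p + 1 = (p - 1)*(p^4 + 2*p^3 - 2*p - 1) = (p - 1)^2*(p^3 + 3*p^2 + 3*p + 1) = (p - 1)^2*(p + 1)*(p^2 + 2*p + 1) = (p - 1)^2*(p + 1)^2*(p + 1)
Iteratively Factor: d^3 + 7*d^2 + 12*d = (d + 4)*(d^2 + 3*d) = (d + 3)*(d + 4)*(d)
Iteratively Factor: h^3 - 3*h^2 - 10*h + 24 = (h - 4)*(h^2 + h - 6) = (h - 4)*(h + 3)*(h - 2)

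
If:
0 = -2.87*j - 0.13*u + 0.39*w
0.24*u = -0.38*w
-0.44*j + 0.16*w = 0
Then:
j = 0.00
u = 0.00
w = 0.00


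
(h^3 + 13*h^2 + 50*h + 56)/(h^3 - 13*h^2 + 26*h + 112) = (h^2 + 11*h + 28)/(h^2 - 15*h + 56)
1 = 1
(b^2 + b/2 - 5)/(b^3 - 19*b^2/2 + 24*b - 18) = (2*b + 5)/(2*b^2 - 15*b + 18)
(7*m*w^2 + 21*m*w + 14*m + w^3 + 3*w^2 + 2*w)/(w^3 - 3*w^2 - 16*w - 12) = (7*m + w)/(w - 6)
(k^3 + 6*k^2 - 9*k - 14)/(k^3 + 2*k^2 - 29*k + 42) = (k + 1)/(k - 3)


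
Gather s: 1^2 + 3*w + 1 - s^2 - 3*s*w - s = -s^2 + s*(-3*w - 1) + 3*w + 2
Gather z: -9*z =-9*z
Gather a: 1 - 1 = 0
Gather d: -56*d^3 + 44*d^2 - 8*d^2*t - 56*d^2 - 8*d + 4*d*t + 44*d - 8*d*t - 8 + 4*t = -56*d^3 + d^2*(-8*t - 12) + d*(36 - 4*t) + 4*t - 8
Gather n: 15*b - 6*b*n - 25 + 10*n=15*b + n*(10 - 6*b) - 25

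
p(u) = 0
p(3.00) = 0.00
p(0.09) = 0.00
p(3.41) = 0.00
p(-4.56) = 0.00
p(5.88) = 0.00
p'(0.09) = 0.00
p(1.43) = 0.00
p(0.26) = 0.00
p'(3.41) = 0.00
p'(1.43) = 0.00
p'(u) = 0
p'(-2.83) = 0.00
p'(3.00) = 0.00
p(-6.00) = 0.00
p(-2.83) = 0.00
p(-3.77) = 0.00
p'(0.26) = 0.00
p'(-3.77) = 0.00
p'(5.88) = 0.00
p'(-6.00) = 0.00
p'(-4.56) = 0.00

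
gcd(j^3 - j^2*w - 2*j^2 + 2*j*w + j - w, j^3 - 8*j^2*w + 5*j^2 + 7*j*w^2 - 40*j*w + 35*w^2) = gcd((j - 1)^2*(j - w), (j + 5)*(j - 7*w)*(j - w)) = -j + w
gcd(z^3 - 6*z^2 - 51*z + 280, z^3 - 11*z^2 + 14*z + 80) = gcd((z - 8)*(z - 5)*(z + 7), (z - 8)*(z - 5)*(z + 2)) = z^2 - 13*z + 40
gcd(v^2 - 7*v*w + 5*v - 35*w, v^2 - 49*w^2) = v - 7*w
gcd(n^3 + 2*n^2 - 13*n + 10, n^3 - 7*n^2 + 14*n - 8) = n^2 - 3*n + 2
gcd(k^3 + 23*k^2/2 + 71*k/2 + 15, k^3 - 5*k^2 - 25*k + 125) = k + 5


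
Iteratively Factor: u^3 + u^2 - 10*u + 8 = (u - 1)*(u^2 + 2*u - 8) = (u - 1)*(u + 4)*(u - 2)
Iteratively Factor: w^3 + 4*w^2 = (w)*(w^2 + 4*w) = w*(w + 4)*(w)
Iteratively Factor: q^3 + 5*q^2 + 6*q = (q + 2)*(q^2 + 3*q) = q*(q + 2)*(q + 3)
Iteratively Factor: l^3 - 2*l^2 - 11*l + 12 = (l - 1)*(l^2 - l - 12) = (l - 4)*(l - 1)*(l + 3)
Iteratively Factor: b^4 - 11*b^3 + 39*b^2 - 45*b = (b - 3)*(b^3 - 8*b^2 + 15*b) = b*(b - 3)*(b^2 - 8*b + 15) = b*(b - 3)^2*(b - 5)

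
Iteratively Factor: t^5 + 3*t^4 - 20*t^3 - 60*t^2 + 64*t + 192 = (t + 4)*(t^4 - t^3 - 16*t^2 + 4*t + 48) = (t - 4)*(t + 4)*(t^3 + 3*t^2 - 4*t - 12) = (t - 4)*(t - 2)*(t + 4)*(t^2 + 5*t + 6) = (t - 4)*(t - 2)*(t + 2)*(t + 4)*(t + 3)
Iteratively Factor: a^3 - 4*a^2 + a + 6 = (a - 2)*(a^2 - 2*a - 3) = (a - 3)*(a - 2)*(a + 1)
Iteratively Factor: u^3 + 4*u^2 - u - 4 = (u + 4)*(u^2 - 1) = (u - 1)*(u + 4)*(u + 1)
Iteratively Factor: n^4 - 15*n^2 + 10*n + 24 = (n + 4)*(n^3 - 4*n^2 + n + 6) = (n + 1)*(n + 4)*(n^2 - 5*n + 6) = (n - 3)*(n + 1)*(n + 4)*(n - 2)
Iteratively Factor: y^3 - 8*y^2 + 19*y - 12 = (y - 1)*(y^2 - 7*y + 12) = (y - 3)*(y - 1)*(y - 4)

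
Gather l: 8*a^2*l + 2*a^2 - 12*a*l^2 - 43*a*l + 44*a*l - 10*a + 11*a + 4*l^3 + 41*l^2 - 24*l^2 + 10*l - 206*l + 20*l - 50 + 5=2*a^2 + a + 4*l^3 + l^2*(17 - 12*a) + l*(8*a^2 + a - 176) - 45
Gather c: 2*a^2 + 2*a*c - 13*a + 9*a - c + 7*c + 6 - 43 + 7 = 2*a^2 - 4*a + c*(2*a + 6) - 30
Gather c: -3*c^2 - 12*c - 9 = -3*c^2 - 12*c - 9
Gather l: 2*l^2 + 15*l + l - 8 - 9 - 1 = 2*l^2 + 16*l - 18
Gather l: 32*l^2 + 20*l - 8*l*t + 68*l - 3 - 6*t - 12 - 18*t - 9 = 32*l^2 + l*(88 - 8*t) - 24*t - 24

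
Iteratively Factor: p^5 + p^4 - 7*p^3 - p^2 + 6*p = (p + 1)*(p^4 - 7*p^2 + 6*p) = p*(p + 1)*(p^3 - 7*p + 6) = p*(p - 1)*(p + 1)*(p^2 + p - 6) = p*(p - 1)*(p + 1)*(p + 3)*(p - 2)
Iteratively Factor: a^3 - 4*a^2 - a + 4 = (a - 4)*(a^2 - 1) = (a - 4)*(a - 1)*(a + 1)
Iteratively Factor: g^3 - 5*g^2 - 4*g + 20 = (g - 5)*(g^2 - 4) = (g - 5)*(g + 2)*(g - 2)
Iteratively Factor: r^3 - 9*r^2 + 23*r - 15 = (r - 3)*(r^2 - 6*r + 5) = (r - 3)*(r - 1)*(r - 5)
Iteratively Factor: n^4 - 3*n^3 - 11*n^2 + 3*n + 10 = (n - 1)*(n^3 - 2*n^2 - 13*n - 10) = (n - 1)*(n + 2)*(n^2 - 4*n - 5) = (n - 5)*(n - 1)*(n + 2)*(n + 1)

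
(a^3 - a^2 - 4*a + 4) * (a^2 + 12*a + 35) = a^5 + 11*a^4 + 19*a^3 - 79*a^2 - 92*a + 140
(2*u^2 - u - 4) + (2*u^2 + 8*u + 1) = 4*u^2 + 7*u - 3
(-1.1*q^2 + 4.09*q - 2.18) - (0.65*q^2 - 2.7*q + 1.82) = -1.75*q^2 + 6.79*q - 4.0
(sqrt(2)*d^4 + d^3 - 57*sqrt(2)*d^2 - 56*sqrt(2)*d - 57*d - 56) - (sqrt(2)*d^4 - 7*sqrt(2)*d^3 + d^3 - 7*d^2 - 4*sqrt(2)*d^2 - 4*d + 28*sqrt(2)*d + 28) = 7*sqrt(2)*d^3 - 53*sqrt(2)*d^2 + 7*d^2 - 84*sqrt(2)*d - 53*d - 84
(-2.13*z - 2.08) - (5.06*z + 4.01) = -7.19*z - 6.09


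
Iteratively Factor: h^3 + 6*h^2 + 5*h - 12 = (h + 4)*(h^2 + 2*h - 3) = (h + 3)*(h + 4)*(h - 1)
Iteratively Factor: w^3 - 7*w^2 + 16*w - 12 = (w - 2)*(w^2 - 5*w + 6) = (w - 2)^2*(w - 3)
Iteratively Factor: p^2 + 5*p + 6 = (p + 2)*(p + 3)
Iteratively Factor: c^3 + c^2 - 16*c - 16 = (c - 4)*(c^2 + 5*c + 4) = (c - 4)*(c + 4)*(c + 1)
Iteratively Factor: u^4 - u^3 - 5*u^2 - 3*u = (u)*(u^3 - u^2 - 5*u - 3) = u*(u - 3)*(u^2 + 2*u + 1) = u*(u - 3)*(u + 1)*(u + 1)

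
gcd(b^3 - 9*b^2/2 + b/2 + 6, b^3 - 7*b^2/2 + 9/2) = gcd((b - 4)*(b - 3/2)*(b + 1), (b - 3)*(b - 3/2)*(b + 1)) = b^2 - b/2 - 3/2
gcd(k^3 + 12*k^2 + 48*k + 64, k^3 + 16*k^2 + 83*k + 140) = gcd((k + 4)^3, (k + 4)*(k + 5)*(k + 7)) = k + 4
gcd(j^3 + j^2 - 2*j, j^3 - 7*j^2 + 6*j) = j^2 - j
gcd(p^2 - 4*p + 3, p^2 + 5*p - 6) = p - 1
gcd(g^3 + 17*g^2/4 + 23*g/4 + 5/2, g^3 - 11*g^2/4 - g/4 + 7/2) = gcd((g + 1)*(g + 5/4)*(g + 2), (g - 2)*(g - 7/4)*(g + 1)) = g + 1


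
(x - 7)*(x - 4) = x^2 - 11*x + 28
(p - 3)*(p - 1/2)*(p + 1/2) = p^3 - 3*p^2 - p/4 + 3/4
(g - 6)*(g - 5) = g^2 - 11*g + 30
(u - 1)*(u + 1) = u^2 - 1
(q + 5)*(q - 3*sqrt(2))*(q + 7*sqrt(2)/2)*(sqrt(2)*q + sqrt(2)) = sqrt(2)*q^4 + q^3 + 6*sqrt(2)*q^3 - 16*sqrt(2)*q^2 + 6*q^2 - 126*sqrt(2)*q + 5*q - 105*sqrt(2)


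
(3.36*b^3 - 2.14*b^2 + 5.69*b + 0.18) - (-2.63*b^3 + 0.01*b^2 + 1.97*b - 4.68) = 5.99*b^3 - 2.15*b^2 + 3.72*b + 4.86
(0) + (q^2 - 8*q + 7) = q^2 - 8*q + 7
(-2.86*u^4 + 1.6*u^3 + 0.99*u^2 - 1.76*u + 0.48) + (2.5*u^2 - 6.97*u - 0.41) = -2.86*u^4 + 1.6*u^3 + 3.49*u^2 - 8.73*u + 0.07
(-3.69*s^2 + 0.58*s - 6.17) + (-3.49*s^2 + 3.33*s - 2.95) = -7.18*s^2 + 3.91*s - 9.12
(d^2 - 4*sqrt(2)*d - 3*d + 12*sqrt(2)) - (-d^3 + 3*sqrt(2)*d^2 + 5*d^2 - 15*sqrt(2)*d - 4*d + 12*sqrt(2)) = d^3 - 3*sqrt(2)*d^2 - 4*d^2 + d + 11*sqrt(2)*d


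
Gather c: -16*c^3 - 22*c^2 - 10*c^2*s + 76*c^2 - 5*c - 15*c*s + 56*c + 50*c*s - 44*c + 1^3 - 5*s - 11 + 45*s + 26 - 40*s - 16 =-16*c^3 + c^2*(54 - 10*s) + c*(35*s + 7)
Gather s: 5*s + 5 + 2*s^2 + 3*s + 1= 2*s^2 + 8*s + 6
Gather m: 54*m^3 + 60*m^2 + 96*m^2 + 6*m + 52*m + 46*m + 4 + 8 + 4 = 54*m^3 + 156*m^2 + 104*m + 16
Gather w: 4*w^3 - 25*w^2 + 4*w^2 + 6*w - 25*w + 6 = 4*w^3 - 21*w^2 - 19*w + 6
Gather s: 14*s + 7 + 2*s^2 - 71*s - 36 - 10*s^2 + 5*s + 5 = -8*s^2 - 52*s - 24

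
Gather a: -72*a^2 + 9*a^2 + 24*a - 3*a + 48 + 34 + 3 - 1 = -63*a^2 + 21*a + 84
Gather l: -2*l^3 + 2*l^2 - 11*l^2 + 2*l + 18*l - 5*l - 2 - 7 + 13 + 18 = -2*l^3 - 9*l^2 + 15*l + 22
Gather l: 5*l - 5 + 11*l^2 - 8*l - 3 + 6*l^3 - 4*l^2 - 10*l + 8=6*l^3 + 7*l^2 - 13*l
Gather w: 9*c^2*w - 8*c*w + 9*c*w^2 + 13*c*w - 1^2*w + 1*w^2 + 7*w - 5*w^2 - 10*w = w^2*(9*c - 4) + w*(9*c^2 + 5*c - 4)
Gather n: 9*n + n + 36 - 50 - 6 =10*n - 20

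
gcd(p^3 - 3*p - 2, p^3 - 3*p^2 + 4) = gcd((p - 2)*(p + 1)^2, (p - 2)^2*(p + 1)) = p^2 - p - 2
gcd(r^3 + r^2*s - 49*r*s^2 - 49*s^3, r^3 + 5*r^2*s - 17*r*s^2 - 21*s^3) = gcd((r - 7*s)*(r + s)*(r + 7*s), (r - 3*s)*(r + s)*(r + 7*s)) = r^2 + 8*r*s + 7*s^2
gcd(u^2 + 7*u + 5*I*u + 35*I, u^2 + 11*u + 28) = u + 7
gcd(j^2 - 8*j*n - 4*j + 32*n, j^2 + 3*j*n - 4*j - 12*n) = j - 4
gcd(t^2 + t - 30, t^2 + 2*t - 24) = t + 6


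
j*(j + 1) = j^2 + j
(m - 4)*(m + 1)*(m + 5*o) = m^3 + 5*m^2*o - 3*m^2 - 15*m*o - 4*m - 20*o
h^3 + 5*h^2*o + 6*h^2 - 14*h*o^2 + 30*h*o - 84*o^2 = (h + 6)*(h - 2*o)*(h + 7*o)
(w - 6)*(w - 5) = w^2 - 11*w + 30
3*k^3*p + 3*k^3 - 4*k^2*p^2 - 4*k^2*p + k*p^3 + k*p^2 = (-3*k + p)*(-k + p)*(k*p + k)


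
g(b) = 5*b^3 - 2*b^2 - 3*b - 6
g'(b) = 15*b^2 - 4*b - 3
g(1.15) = -4.49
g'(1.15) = 12.24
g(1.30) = -2.30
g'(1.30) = 17.15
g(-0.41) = -5.45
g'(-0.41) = 1.16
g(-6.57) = -1490.59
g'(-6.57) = 670.75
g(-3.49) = -232.43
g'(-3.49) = 193.66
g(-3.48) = -230.50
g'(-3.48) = 192.58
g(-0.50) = -5.62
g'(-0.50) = 2.75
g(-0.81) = -7.54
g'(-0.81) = 10.08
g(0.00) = -6.00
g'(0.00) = -3.00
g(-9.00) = -3786.00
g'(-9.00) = 1248.00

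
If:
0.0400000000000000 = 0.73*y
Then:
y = 0.05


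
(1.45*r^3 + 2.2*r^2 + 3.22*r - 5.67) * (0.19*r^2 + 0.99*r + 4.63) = 0.2755*r^5 + 1.8535*r^4 + 9.5033*r^3 + 12.2965*r^2 + 9.2953*r - 26.2521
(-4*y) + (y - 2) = -3*y - 2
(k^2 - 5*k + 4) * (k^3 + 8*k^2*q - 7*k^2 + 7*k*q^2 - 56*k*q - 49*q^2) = k^5 + 8*k^4*q - 12*k^4 + 7*k^3*q^2 - 96*k^3*q + 39*k^3 - 84*k^2*q^2 + 312*k^2*q - 28*k^2 + 273*k*q^2 - 224*k*q - 196*q^2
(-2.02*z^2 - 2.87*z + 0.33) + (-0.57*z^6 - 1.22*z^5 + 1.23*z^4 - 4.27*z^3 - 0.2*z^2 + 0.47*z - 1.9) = -0.57*z^6 - 1.22*z^5 + 1.23*z^4 - 4.27*z^3 - 2.22*z^2 - 2.4*z - 1.57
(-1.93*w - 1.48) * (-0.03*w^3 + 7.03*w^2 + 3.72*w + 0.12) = 0.0579*w^4 - 13.5235*w^3 - 17.584*w^2 - 5.7372*w - 0.1776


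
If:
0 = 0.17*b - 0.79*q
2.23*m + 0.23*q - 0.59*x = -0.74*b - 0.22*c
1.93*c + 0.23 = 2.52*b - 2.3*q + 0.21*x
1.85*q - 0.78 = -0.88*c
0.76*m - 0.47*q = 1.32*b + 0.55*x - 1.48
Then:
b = 0.57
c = 0.63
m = 0.09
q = 0.12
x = 1.33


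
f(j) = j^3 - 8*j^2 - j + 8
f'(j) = 3*j^2 - 16*j - 1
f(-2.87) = -78.67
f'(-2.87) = 69.63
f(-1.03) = -0.55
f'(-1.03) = 18.66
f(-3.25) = -107.58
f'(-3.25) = 82.69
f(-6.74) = -654.86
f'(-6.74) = 243.12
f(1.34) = -5.30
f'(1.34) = -17.05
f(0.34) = 6.77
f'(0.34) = -6.09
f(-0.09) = 8.02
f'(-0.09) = 0.46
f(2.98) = -39.56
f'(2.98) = -22.04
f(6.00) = -70.00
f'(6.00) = 11.00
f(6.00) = -70.00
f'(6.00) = 11.00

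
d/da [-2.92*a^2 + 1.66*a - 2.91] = 1.66 - 5.84*a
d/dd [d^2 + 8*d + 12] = 2*d + 8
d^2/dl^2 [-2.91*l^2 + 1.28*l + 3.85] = -5.82000000000000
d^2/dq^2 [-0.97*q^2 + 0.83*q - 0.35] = -1.94000000000000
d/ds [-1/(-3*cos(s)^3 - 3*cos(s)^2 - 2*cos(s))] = (9*sin(s) + 2*sin(s)/cos(s)^2 + 6*tan(s))/(-3*sin(s)^2 + 3*cos(s) + 5)^2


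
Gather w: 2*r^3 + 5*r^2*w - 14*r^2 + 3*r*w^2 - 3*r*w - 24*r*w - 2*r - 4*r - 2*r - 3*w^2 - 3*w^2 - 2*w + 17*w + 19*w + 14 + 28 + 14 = 2*r^3 - 14*r^2 - 8*r + w^2*(3*r - 6) + w*(5*r^2 - 27*r + 34) + 56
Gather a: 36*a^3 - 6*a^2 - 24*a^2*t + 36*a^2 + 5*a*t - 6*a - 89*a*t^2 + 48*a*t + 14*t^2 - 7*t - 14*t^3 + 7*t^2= 36*a^3 + a^2*(30 - 24*t) + a*(-89*t^2 + 53*t - 6) - 14*t^3 + 21*t^2 - 7*t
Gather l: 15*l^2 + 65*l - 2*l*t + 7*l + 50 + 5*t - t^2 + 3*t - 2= 15*l^2 + l*(72 - 2*t) - t^2 + 8*t + 48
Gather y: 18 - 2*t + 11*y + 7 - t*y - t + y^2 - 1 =-3*t + y^2 + y*(11 - t) + 24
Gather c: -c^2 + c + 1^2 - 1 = -c^2 + c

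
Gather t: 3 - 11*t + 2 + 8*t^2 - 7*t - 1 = 8*t^2 - 18*t + 4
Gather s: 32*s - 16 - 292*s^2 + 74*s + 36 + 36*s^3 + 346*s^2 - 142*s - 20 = 36*s^3 + 54*s^2 - 36*s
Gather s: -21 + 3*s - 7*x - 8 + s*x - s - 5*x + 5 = s*(x + 2) - 12*x - 24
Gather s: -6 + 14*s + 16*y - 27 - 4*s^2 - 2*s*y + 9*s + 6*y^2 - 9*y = -4*s^2 + s*(23 - 2*y) + 6*y^2 + 7*y - 33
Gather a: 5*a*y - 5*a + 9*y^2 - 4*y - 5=a*(5*y - 5) + 9*y^2 - 4*y - 5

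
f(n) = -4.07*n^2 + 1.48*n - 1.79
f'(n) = 1.48 - 8.14*n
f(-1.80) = -17.64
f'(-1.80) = 16.13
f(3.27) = -40.47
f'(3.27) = -25.14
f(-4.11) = -76.62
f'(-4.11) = 34.94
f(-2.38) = -28.37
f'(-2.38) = 20.85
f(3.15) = -37.51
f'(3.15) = -24.16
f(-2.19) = -24.55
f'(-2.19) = 19.31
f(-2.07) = -22.29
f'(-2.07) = 18.33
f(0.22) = -1.66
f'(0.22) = -0.31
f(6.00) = -139.43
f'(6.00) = -47.36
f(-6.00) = -157.19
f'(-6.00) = 50.32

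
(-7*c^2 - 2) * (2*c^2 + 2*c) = -14*c^4 - 14*c^3 - 4*c^2 - 4*c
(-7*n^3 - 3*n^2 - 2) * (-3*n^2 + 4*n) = 21*n^5 - 19*n^4 - 12*n^3 + 6*n^2 - 8*n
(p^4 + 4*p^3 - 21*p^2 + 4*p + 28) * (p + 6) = p^5 + 10*p^4 + 3*p^3 - 122*p^2 + 52*p + 168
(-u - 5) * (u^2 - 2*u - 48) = -u^3 - 3*u^2 + 58*u + 240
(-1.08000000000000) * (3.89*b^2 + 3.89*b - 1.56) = -4.2012*b^2 - 4.2012*b + 1.6848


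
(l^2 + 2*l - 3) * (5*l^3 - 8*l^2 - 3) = 5*l^5 + 2*l^4 - 31*l^3 + 21*l^2 - 6*l + 9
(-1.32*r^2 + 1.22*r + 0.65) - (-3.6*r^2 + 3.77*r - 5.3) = 2.28*r^2 - 2.55*r + 5.95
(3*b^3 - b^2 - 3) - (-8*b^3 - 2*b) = 11*b^3 - b^2 + 2*b - 3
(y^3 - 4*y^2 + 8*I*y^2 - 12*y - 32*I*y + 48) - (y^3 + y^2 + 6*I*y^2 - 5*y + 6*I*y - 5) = -5*y^2 + 2*I*y^2 - 7*y - 38*I*y + 53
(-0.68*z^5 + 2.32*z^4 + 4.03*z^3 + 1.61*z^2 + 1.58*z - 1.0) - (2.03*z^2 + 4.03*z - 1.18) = -0.68*z^5 + 2.32*z^4 + 4.03*z^3 - 0.42*z^2 - 2.45*z + 0.18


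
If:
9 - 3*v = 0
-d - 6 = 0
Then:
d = -6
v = 3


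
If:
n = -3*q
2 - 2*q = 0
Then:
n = -3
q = 1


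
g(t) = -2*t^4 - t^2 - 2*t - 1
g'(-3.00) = 220.00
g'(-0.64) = 1.38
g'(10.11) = -8289.13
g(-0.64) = -0.47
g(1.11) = -7.49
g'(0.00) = -2.00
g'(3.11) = -248.86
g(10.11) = -21018.06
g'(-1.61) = 34.61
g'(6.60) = -2315.17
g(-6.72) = -4111.28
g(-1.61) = -13.81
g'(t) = -8*t^3 - 2*t - 2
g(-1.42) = -8.31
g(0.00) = -1.00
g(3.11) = -203.99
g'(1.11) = -15.16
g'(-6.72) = 2439.16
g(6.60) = -3852.71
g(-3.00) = -166.00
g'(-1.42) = 23.75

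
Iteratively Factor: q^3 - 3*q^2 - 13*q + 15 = (q + 3)*(q^2 - 6*q + 5) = (q - 5)*(q + 3)*(q - 1)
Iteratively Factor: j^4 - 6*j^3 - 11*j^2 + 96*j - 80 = (j - 1)*(j^3 - 5*j^2 - 16*j + 80) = (j - 4)*(j - 1)*(j^2 - j - 20) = (j - 4)*(j - 1)*(j + 4)*(j - 5)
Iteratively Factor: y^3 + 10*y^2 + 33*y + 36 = (y + 4)*(y^2 + 6*y + 9) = (y + 3)*(y + 4)*(y + 3)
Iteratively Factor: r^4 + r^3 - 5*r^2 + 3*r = (r + 3)*(r^3 - 2*r^2 + r) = (r - 1)*(r + 3)*(r^2 - r) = r*(r - 1)*(r + 3)*(r - 1)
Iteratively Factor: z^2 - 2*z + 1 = (z - 1)*(z - 1)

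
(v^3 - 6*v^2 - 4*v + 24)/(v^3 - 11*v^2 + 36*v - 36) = (v + 2)/(v - 3)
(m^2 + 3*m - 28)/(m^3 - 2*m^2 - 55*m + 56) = (m - 4)/(m^2 - 9*m + 8)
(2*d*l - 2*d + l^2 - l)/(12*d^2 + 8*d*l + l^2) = (l - 1)/(6*d + l)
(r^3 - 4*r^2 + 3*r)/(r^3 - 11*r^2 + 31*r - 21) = r/(r - 7)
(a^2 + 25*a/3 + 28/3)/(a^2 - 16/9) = 3*(a + 7)/(3*a - 4)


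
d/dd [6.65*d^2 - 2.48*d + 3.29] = 13.3*d - 2.48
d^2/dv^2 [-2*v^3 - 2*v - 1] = -12*v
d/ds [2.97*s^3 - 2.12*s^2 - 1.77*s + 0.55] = 8.91*s^2 - 4.24*s - 1.77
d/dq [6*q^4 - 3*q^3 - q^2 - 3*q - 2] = 24*q^3 - 9*q^2 - 2*q - 3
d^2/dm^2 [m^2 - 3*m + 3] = 2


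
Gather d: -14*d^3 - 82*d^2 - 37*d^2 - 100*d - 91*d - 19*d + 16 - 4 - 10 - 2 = -14*d^3 - 119*d^2 - 210*d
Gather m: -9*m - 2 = -9*m - 2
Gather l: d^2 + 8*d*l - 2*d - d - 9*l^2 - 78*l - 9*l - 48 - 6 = d^2 - 3*d - 9*l^2 + l*(8*d - 87) - 54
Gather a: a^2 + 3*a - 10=a^2 + 3*a - 10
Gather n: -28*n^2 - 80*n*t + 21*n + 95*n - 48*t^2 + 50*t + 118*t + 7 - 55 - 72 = -28*n^2 + n*(116 - 80*t) - 48*t^2 + 168*t - 120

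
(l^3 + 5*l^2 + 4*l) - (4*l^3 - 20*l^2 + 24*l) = -3*l^3 + 25*l^2 - 20*l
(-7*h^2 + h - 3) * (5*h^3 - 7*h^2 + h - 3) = -35*h^5 + 54*h^4 - 29*h^3 + 43*h^2 - 6*h + 9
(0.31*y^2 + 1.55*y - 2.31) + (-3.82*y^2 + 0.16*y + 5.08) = -3.51*y^2 + 1.71*y + 2.77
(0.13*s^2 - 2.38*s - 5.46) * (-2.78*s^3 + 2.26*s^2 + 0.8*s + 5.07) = -0.3614*s^5 + 6.9102*s^4 + 9.904*s^3 - 13.5845*s^2 - 16.4346*s - 27.6822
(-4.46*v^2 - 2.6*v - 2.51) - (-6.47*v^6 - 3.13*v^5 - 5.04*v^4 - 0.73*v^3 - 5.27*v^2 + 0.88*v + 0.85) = 6.47*v^6 + 3.13*v^5 + 5.04*v^4 + 0.73*v^3 + 0.81*v^2 - 3.48*v - 3.36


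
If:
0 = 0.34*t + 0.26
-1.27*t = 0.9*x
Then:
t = -0.76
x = 1.08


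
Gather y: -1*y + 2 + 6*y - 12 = 5*y - 10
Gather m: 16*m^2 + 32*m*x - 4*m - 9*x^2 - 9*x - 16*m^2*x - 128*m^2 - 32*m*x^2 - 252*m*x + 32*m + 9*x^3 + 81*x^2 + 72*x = m^2*(-16*x - 112) + m*(-32*x^2 - 220*x + 28) + 9*x^3 + 72*x^2 + 63*x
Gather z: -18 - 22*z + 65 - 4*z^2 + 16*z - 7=-4*z^2 - 6*z + 40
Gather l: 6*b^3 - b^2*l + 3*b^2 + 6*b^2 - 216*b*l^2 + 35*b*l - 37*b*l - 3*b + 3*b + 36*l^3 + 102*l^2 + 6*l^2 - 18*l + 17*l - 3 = 6*b^3 + 9*b^2 + 36*l^3 + l^2*(108 - 216*b) + l*(-b^2 - 2*b - 1) - 3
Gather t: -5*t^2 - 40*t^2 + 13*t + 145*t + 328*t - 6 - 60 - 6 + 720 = -45*t^2 + 486*t + 648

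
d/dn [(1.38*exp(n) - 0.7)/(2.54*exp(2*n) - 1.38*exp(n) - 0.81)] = (-3.5052*exp(2*n) + 3.556*exp(n) - 2.0838)*exp(n)/(6.4516*exp(4*n) - 7.0104*exp(3*n) - 2.2104*exp(2*n) + 2.2356*exp(n) + 0.6561)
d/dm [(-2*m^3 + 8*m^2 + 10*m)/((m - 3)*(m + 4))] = 2*(-m^4 - 2*m^3 + 35*m^2 - 96*m - 60)/(m^4 + 2*m^3 - 23*m^2 - 24*m + 144)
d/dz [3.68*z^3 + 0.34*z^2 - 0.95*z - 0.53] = 11.04*z^2 + 0.68*z - 0.95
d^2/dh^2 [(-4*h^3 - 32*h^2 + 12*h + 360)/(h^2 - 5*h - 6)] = 32*(-17*h^3 + 9*h^2 - 351*h + 603)/(h^6 - 15*h^5 + 57*h^4 + 55*h^3 - 342*h^2 - 540*h - 216)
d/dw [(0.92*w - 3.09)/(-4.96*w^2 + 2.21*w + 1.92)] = (4.5632*w^2 - 30.6528*w + 8.5953)/(24.6016*w^4 - 21.9232*w^3 - 14.1623*w^2 + 8.4864*w + 3.6864)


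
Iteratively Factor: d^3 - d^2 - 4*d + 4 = (d + 2)*(d^2 - 3*d + 2) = (d - 1)*(d + 2)*(d - 2)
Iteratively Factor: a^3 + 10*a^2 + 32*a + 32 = (a + 2)*(a^2 + 8*a + 16) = (a + 2)*(a + 4)*(a + 4)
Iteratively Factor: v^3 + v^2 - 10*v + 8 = (v - 2)*(v^2 + 3*v - 4) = (v - 2)*(v + 4)*(v - 1)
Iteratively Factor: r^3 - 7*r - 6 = (r + 1)*(r^2 - r - 6) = (r + 1)*(r + 2)*(r - 3)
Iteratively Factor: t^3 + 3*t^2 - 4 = (t - 1)*(t^2 + 4*t + 4) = (t - 1)*(t + 2)*(t + 2)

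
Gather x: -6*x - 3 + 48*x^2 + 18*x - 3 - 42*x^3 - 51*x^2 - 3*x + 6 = -42*x^3 - 3*x^2 + 9*x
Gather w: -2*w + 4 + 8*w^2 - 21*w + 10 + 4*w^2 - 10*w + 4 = 12*w^2 - 33*w + 18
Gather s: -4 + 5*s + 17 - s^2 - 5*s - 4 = 9 - s^2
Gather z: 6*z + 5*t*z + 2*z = z*(5*t + 8)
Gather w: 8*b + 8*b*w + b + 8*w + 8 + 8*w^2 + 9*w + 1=9*b + 8*w^2 + w*(8*b + 17) + 9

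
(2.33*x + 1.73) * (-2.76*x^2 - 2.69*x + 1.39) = -6.4308*x^3 - 11.0425*x^2 - 1.415*x + 2.4047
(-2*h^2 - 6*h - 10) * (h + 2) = -2*h^3 - 10*h^2 - 22*h - 20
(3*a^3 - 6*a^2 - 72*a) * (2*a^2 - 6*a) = 6*a^5 - 30*a^4 - 108*a^3 + 432*a^2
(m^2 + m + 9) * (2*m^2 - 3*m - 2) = 2*m^4 - m^3 + 13*m^2 - 29*m - 18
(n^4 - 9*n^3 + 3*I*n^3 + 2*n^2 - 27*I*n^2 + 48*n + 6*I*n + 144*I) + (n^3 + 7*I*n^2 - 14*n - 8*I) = n^4 - 8*n^3 + 3*I*n^3 + 2*n^2 - 20*I*n^2 + 34*n + 6*I*n + 136*I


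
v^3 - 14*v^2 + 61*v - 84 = (v - 7)*(v - 4)*(v - 3)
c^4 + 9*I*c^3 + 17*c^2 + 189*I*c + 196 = (c - 4*I)*(c - I)*(c + 7*I)^2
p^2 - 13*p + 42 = (p - 7)*(p - 6)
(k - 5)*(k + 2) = k^2 - 3*k - 10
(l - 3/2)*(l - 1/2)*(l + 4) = l^3 + 2*l^2 - 29*l/4 + 3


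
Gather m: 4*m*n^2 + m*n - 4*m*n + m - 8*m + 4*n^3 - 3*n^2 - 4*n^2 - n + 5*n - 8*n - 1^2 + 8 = m*(4*n^2 - 3*n - 7) + 4*n^3 - 7*n^2 - 4*n + 7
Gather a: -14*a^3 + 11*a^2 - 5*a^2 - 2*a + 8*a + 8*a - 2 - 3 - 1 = -14*a^3 + 6*a^2 + 14*a - 6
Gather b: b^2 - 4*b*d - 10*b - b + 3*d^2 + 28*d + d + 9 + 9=b^2 + b*(-4*d - 11) + 3*d^2 + 29*d + 18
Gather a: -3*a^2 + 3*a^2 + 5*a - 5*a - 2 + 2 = 0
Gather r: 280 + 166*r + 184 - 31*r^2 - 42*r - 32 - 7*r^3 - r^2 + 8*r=-7*r^3 - 32*r^2 + 132*r + 432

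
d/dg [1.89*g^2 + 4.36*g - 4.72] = 3.78*g + 4.36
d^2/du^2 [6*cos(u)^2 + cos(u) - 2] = -cos(u) - 12*cos(2*u)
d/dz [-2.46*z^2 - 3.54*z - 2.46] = -4.92*z - 3.54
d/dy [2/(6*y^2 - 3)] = -8*y/(3*(2*y^2 - 1)^2)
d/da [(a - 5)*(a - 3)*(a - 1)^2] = 4*a^3 - 30*a^2 + 64*a - 38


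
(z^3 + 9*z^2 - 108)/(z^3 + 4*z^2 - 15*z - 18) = (z + 6)/(z + 1)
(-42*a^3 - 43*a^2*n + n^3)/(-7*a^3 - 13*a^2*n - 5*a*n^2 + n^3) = (6*a + n)/(a + n)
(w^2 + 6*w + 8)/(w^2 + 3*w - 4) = (w + 2)/(w - 1)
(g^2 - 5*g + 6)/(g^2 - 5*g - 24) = (-g^2 + 5*g - 6)/(-g^2 + 5*g + 24)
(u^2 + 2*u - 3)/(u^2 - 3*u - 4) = (-u^2 - 2*u + 3)/(-u^2 + 3*u + 4)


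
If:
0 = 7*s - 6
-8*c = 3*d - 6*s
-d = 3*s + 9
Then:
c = 279/56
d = -81/7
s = 6/7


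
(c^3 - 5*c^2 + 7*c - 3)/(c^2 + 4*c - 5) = (c^2 - 4*c + 3)/(c + 5)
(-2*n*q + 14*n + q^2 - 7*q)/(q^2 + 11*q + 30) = (-2*n*q + 14*n + q^2 - 7*q)/(q^2 + 11*q + 30)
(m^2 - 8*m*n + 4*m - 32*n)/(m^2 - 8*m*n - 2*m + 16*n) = (m + 4)/(m - 2)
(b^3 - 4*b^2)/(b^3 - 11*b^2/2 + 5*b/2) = 2*b*(b - 4)/(2*b^2 - 11*b + 5)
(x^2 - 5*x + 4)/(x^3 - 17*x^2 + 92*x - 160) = (x - 1)/(x^2 - 13*x + 40)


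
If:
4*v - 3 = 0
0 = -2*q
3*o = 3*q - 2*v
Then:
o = -1/2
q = 0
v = 3/4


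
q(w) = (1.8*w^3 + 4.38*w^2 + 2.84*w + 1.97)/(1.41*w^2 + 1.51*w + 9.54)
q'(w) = (-2.82*w - 1.51)*(1.8*w^3 + 4.38*w^2 + 2.84*w + 1.97)/(1.41*w^2 + 1.51*w + 9.54)^2 + (5.4*w^2 + 8.76*w + 2.84)/(1.41*w^2 + 1.51*w + 9.54) = (2.538*w^4 + 5.436*w^3 + 54.1254*w^2 + 78.015*w + 24.1189)/(1.9881*w^4 + 4.2582*w^3 + 29.1829*w^2 + 28.8108*w + 91.0116)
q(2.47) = 2.87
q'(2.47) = 1.51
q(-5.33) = -3.88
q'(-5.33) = 1.37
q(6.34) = 8.64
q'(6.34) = 1.42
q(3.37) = 4.25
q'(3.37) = 1.53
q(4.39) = 5.79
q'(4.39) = 1.50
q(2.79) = 3.36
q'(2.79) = 1.53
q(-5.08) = -3.54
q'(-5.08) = 1.37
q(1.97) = 2.13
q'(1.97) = 1.45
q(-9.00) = -8.91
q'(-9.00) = 1.35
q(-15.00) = -16.87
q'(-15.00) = 1.31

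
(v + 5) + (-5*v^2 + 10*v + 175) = -5*v^2 + 11*v + 180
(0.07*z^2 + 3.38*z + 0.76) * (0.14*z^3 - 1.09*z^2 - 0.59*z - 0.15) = 0.0098*z^5 + 0.3969*z^4 - 3.6191*z^3 - 2.8331*z^2 - 0.9554*z - 0.114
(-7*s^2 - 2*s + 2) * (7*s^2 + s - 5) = -49*s^4 - 21*s^3 + 47*s^2 + 12*s - 10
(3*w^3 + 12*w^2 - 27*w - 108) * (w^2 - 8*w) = 3*w^5 - 12*w^4 - 123*w^3 + 108*w^2 + 864*w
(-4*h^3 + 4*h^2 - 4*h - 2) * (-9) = 36*h^3 - 36*h^2 + 36*h + 18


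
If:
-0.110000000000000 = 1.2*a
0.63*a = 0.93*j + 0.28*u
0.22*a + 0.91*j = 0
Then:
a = -0.09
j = 0.02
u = -0.28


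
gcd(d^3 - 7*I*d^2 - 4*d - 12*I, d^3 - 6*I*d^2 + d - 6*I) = d^2 - 5*I*d + 6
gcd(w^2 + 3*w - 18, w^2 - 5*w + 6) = w - 3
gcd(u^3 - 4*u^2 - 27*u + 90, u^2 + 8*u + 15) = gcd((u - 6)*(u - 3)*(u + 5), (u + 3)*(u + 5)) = u + 5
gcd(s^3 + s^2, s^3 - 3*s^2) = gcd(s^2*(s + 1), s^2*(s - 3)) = s^2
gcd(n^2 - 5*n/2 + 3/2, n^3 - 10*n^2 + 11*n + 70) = 1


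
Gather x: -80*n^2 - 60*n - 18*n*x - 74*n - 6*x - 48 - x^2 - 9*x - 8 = -80*n^2 - 134*n - x^2 + x*(-18*n - 15) - 56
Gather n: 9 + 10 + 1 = 20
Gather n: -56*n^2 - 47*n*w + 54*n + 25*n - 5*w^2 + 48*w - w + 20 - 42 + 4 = -56*n^2 + n*(79 - 47*w) - 5*w^2 + 47*w - 18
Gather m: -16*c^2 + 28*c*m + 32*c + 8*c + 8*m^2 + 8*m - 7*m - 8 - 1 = -16*c^2 + 40*c + 8*m^2 + m*(28*c + 1) - 9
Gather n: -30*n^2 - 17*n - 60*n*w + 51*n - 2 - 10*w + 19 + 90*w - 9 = -30*n^2 + n*(34 - 60*w) + 80*w + 8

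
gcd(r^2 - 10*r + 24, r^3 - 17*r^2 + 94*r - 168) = r^2 - 10*r + 24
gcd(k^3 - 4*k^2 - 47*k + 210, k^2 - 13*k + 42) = k - 6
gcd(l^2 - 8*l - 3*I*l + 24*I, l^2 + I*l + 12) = l - 3*I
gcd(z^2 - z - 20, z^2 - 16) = z + 4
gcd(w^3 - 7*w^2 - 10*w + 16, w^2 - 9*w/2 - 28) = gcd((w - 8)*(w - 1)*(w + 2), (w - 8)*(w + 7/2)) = w - 8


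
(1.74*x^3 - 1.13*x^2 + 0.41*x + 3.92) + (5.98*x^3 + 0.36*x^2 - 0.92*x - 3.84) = 7.72*x^3 - 0.77*x^2 - 0.51*x + 0.0800000000000001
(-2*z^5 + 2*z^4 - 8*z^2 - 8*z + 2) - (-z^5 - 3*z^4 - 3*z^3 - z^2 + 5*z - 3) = -z^5 + 5*z^4 + 3*z^3 - 7*z^2 - 13*z + 5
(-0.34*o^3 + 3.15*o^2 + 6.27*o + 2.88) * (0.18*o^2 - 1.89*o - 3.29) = -0.0612*o^5 + 1.2096*o^4 - 3.7063*o^3 - 21.6954*o^2 - 26.0715*o - 9.4752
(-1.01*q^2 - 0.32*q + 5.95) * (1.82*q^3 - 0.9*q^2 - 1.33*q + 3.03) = -1.8382*q^5 + 0.3266*q^4 + 12.4603*q^3 - 7.9897*q^2 - 8.8831*q + 18.0285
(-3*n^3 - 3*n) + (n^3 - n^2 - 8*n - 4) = -2*n^3 - n^2 - 11*n - 4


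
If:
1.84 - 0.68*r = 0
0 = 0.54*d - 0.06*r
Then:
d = 0.30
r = 2.71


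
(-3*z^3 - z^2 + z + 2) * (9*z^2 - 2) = -27*z^5 - 9*z^4 + 15*z^3 + 20*z^2 - 2*z - 4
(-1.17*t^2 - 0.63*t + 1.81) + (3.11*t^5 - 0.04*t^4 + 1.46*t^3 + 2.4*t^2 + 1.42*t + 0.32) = 3.11*t^5 - 0.04*t^4 + 1.46*t^3 + 1.23*t^2 + 0.79*t + 2.13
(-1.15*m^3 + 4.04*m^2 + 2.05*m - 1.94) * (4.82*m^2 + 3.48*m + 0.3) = -5.543*m^5 + 15.4708*m^4 + 23.5952*m^3 - 1.0048*m^2 - 6.1362*m - 0.582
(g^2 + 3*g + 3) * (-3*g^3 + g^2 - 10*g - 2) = -3*g^5 - 8*g^4 - 16*g^3 - 29*g^2 - 36*g - 6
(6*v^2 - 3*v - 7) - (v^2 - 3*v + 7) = 5*v^2 - 14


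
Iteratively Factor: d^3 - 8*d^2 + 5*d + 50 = (d + 2)*(d^2 - 10*d + 25) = (d - 5)*(d + 2)*(d - 5)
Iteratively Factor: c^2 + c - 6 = (c - 2)*(c + 3)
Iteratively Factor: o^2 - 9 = (o + 3)*(o - 3)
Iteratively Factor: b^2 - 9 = (b + 3)*(b - 3)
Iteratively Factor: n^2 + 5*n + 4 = (n + 4)*(n + 1)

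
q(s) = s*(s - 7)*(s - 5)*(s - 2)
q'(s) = s*(s - 7)*(s - 5) + s*(s - 7)*(s - 2) + s*(s - 5)*(s - 2) + (s - 7)*(s - 5)*(s - 2)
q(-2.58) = 858.06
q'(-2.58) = -722.70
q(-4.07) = 2480.49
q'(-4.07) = -1515.66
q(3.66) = 27.19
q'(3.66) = -4.62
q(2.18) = 5.33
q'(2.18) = 29.08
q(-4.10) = 2526.26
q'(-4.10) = -1535.50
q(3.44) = 27.51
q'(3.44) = 1.74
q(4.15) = 21.61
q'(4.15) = -17.75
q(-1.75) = 387.60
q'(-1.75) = -426.56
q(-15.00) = 112200.00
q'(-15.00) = -24790.00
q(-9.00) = 22176.00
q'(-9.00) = -7450.00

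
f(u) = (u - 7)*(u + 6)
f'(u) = 2*u - 1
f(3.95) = -30.35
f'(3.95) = 6.90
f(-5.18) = -9.99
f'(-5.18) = -11.36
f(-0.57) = -41.11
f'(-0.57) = -2.14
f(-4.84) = -13.73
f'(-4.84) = -10.68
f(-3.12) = -29.15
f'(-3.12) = -7.24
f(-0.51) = -41.23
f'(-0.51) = -2.02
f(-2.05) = -35.75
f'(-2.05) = -5.10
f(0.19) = -42.15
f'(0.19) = -0.62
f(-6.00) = 0.00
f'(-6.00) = -13.00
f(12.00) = 90.00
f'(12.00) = 23.00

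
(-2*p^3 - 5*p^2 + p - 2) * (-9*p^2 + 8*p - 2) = 18*p^5 + 29*p^4 - 45*p^3 + 36*p^2 - 18*p + 4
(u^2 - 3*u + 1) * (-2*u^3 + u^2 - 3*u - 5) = -2*u^5 + 7*u^4 - 8*u^3 + 5*u^2 + 12*u - 5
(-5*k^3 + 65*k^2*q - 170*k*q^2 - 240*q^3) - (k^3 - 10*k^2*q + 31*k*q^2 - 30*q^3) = -6*k^3 + 75*k^2*q - 201*k*q^2 - 210*q^3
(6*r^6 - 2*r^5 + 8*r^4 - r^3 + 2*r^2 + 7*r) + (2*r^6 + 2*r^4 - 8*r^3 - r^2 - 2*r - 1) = 8*r^6 - 2*r^5 + 10*r^4 - 9*r^3 + r^2 + 5*r - 1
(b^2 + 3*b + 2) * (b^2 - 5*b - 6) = b^4 - 2*b^3 - 19*b^2 - 28*b - 12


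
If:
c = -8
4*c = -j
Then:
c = -8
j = 32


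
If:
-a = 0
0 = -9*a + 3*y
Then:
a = 0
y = 0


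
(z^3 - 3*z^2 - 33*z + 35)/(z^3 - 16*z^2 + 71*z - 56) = (z + 5)/(z - 8)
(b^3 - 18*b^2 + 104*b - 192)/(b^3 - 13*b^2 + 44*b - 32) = (b - 6)/(b - 1)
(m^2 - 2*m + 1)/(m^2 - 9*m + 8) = (m - 1)/(m - 8)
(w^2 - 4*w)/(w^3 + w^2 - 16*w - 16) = w/(w^2 + 5*w + 4)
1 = 1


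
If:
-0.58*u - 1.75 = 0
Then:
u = -3.02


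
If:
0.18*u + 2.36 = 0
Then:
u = -13.11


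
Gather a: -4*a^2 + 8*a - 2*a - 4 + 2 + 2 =-4*a^2 + 6*a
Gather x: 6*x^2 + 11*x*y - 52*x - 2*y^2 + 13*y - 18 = 6*x^2 + x*(11*y - 52) - 2*y^2 + 13*y - 18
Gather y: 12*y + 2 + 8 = 12*y + 10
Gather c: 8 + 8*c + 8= 8*c + 16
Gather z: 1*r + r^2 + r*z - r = r^2 + r*z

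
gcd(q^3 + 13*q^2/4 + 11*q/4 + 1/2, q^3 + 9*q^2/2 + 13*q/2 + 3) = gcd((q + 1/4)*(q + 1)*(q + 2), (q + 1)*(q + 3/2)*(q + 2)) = q^2 + 3*q + 2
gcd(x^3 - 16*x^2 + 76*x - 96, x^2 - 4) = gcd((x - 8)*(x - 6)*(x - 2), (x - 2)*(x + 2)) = x - 2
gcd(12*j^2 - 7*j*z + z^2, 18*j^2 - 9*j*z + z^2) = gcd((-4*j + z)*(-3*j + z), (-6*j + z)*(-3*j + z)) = -3*j + z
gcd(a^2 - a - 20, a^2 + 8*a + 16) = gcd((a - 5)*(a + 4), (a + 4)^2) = a + 4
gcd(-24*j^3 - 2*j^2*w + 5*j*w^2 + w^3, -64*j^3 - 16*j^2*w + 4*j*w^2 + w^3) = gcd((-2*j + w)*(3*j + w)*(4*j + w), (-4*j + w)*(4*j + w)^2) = 4*j + w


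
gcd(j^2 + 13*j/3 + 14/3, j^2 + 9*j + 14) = j + 2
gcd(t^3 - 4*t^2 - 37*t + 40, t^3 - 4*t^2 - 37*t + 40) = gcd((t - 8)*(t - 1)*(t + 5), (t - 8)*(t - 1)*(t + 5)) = t^3 - 4*t^2 - 37*t + 40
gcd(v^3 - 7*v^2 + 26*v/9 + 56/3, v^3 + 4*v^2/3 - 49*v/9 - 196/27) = v^2 - v - 28/9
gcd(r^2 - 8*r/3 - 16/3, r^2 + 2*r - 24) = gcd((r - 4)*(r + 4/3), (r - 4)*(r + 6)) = r - 4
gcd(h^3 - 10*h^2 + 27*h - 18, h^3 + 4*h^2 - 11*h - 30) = h - 3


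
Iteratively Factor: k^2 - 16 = (k + 4)*(k - 4)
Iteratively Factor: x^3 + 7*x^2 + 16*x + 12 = (x + 3)*(x^2 + 4*x + 4) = (x + 2)*(x + 3)*(x + 2)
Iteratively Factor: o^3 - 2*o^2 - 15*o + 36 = (o - 3)*(o^2 + o - 12) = (o - 3)^2*(o + 4)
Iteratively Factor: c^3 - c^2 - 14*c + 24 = (c - 2)*(c^2 + c - 12) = (c - 2)*(c + 4)*(c - 3)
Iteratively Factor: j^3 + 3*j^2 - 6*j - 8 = (j + 1)*(j^2 + 2*j - 8) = (j + 1)*(j + 4)*(j - 2)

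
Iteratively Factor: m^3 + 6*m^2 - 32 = (m + 4)*(m^2 + 2*m - 8) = (m - 2)*(m + 4)*(m + 4)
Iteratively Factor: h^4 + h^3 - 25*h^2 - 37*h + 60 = (h - 5)*(h^3 + 6*h^2 + 5*h - 12) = (h - 5)*(h + 4)*(h^2 + 2*h - 3) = (h - 5)*(h - 1)*(h + 4)*(h + 3)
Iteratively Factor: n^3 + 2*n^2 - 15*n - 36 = (n - 4)*(n^2 + 6*n + 9) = (n - 4)*(n + 3)*(n + 3)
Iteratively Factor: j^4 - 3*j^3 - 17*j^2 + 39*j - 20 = (j + 4)*(j^3 - 7*j^2 + 11*j - 5) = (j - 1)*(j + 4)*(j^2 - 6*j + 5) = (j - 5)*(j - 1)*(j + 4)*(j - 1)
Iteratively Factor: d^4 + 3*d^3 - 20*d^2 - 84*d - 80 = (d - 5)*(d^3 + 8*d^2 + 20*d + 16) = (d - 5)*(d + 4)*(d^2 + 4*d + 4) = (d - 5)*(d + 2)*(d + 4)*(d + 2)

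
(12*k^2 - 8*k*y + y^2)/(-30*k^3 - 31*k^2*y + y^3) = (-2*k + y)/(5*k^2 + 6*k*y + y^2)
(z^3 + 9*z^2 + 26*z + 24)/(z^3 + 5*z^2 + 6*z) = (z + 4)/z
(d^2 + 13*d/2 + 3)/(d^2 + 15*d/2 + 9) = (2*d + 1)/(2*d + 3)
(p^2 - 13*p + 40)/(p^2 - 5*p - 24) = (p - 5)/(p + 3)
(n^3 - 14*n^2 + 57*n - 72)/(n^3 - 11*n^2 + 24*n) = (n - 3)/n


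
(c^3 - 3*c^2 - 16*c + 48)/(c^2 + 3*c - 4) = (c^2 - 7*c + 12)/(c - 1)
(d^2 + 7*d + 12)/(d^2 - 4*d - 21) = (d + 4)/(d - 7)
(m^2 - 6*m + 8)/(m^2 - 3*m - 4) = (m - 2)/(m + 1)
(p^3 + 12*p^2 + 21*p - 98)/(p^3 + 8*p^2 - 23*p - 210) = (p^2 + 5*p - 14)/(p^2 + p - 30)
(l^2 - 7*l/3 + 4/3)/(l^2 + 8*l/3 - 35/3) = (3*l^2 - 7*l + 4)/(3*l^2 + 8*l - 35)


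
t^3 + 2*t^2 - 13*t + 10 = (t - 2)*(t - 1)*(t + 5)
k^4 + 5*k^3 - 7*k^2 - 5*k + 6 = (k - 1)^2*(k + 1)*(k + 6)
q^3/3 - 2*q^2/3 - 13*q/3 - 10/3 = (q/3 + 1/3)*(q - 5)*(q + 2)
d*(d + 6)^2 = d^3 + 12*d^2 + 36*d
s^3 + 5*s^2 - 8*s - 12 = (s - 2)*(s + 1)*(s + 6)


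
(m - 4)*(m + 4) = m^2 - 16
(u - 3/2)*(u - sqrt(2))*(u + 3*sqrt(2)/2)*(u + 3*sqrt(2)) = u^4 - 3*u^3/2 + 7*sqrt(2)*u^3/2 - 21*sqrt(2)*u^2/4 - 9*sqrt(2)*u + 27*sqrt(2)/2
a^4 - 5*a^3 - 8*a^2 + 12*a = a*(a - 6)*(a - 1)*(a + 2)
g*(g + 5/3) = g^2 + 5*g/3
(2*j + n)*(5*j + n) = 10*j^2 + 7*j*n + n^2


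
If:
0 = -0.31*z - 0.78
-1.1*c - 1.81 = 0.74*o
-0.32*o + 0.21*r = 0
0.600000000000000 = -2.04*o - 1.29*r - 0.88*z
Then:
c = -1.92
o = 0.40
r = 0.61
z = -2.52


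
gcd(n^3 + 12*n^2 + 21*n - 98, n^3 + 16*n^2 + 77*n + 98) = n^2 + 14*n + 49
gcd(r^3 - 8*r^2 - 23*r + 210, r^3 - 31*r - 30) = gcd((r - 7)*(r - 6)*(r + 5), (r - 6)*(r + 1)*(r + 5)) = r^2 - r - 30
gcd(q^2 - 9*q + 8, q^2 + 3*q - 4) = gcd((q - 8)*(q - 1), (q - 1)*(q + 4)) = q - 1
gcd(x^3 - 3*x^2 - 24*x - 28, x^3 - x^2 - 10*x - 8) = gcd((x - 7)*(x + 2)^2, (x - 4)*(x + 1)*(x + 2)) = x + 2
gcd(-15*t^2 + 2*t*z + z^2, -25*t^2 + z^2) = 5*t + z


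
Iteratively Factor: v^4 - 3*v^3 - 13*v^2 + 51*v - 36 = (v - 1)*(v^3 - 2*v^2 - 15*v + 36) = (v - 3)*(v - 1)*(v^2 + v - 12) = (v - 3)*(v - 1)*(v + 4)*(v - 3)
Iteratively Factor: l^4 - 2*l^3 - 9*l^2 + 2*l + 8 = (l + 2)*(l^3 - 4*l^2 - l + 4) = (l - 4)*(l + 2)*(l^2 - 1) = (l - 4)*(l + 1)*(l + 2)*(l - 1)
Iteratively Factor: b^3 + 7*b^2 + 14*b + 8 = (b + 4)*(b^2 + 3*b + 2) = (b + 2)*(b + 4)*(b + 1)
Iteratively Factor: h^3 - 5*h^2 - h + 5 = (h - 1)*(h^2 - 4*h - 5) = (h - 5)*(h - 1)*(h + 1)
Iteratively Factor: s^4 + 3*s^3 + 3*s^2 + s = (s + 1)*(s^3 + 2*s^2 + s) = s*(s + 1)*(s^2 + 2*s + 1) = s*(s + 1)^2*(s + 1)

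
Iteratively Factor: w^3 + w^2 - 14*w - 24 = (w - 4)*(w^2 + 5*w + 6) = (w - 4)*(w + 2)*(w + 3)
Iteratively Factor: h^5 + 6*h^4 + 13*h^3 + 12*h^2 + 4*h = (h + 2)*(h^4 + 4*h^3 + 5*h^2 + 2*h) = h*(h + 2)*(h^3 + 4*h^2 + 5*h + 2) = h*(h + 1)*(h + 2)*(h^2 + 3*h + 2) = h*(h + 1)*(h + 2)^2*(h + 1)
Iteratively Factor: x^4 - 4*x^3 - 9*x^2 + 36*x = (x)*(x^3 - 4*x^2 - 9*x + 36) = x*(x + 3)*(x^2 - 7*x + 12) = x*(x - 4)*(x + 3)*(x - 3)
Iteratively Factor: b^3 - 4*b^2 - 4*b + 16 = (b - 4)*(b^2 - 4) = (b - 4)*(b + 2)*(b - 2)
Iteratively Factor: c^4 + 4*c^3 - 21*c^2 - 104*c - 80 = (c + 4)*(c^3 - 21*c - 20) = (c + 1)*(c + 4)*(c^2 - c - 20) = (c + 1)*(c + 4)^2*(c - 5)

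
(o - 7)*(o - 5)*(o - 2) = o^3 - 14*o^2 + 59*o - 70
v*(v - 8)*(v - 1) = v^3 - 9*v^2 + 8*v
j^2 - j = j*(j - 1)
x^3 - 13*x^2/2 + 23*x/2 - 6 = (x - 4)*(x - 3/2)*(x - 1)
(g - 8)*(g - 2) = g^2 - 10*g + 16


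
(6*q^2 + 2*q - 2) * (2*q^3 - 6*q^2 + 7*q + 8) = 12*q^5 - 32*q^4 + 26*q^3 + 74*q^2 + 2*q - 16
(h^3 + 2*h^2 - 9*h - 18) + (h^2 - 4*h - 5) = h^3 + 3*h^2 - 13*h - 23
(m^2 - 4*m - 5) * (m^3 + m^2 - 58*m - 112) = m^5 - 3*m^4 - 67*m^3 + 115*m^2 + 738*m + 560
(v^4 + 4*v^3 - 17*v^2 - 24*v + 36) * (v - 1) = v^5 + 3*v^4 - 21*v^3 - 7*v^2 + 60*v - 36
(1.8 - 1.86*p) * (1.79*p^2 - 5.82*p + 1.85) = -3.3294*p^3 + 14.0472*p^2 - 13.917*p + 3.33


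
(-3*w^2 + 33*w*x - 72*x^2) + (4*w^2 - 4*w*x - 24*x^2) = w^2 + 29*w*x - 96*x^2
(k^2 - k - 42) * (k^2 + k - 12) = k^4 - 55*k^2 - 30*k + 504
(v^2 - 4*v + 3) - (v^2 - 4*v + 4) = -1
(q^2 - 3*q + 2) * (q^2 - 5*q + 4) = q^4 - 8*q^3 + 21*q^2 - 22*q + 8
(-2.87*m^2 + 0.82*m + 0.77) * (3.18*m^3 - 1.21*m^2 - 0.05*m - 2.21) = -9.1266*m^5 + 6.0803*m^4 + 1.5999*m^3 + 5.37*m^2 - 1.8507*m - 1.7017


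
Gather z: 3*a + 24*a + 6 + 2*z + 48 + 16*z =27*a + 18*z + 54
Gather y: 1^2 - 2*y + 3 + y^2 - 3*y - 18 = y^2 - 5*y - 14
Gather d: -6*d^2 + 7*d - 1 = -6*d^2 + 7*d - 1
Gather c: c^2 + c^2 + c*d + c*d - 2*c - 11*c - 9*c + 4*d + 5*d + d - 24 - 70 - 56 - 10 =2*c^2 + c*(2*d - 22) + 10*d - 160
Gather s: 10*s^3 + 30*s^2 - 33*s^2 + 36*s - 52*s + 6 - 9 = 10*s^3 - 3*s^2 - 16*s - 3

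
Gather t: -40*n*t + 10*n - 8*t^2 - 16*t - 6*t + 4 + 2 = 10*n - 8*t^2 + t*(-40*n - 22) + 6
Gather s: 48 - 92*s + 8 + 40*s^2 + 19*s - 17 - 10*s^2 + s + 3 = 30*s^2 - 72*s + 42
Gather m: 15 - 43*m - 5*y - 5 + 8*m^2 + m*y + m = 8*m^2 + m*(y - 42) - 5*y + 10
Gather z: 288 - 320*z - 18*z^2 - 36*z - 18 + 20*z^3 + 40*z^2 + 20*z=20*z^3 + 22*z^2 - 336*z + 270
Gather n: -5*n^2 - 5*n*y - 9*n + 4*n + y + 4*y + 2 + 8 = -5*n^2 + n*(-5*y - 5) + 5*y + 10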